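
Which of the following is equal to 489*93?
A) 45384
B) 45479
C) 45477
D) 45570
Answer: C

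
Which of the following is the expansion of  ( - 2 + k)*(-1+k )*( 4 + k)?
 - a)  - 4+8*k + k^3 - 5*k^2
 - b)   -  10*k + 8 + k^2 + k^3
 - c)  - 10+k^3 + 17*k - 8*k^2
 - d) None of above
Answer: b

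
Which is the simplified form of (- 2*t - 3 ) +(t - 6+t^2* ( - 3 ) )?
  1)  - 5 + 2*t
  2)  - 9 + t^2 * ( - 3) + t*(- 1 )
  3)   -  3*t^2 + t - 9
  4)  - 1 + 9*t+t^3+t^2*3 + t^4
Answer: 2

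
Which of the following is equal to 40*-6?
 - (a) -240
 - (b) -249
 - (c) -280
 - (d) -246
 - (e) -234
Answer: a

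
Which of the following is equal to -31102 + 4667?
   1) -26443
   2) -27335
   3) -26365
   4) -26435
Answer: 4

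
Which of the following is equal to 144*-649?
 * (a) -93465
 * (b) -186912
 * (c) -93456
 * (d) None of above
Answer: c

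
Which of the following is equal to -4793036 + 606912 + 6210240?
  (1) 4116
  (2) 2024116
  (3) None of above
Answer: 2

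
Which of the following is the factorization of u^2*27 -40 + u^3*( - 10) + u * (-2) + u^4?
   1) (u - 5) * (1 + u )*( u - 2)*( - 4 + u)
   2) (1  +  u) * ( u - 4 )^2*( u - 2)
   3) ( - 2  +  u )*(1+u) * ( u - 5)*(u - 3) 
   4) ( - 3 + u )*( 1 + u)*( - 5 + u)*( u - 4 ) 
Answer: 1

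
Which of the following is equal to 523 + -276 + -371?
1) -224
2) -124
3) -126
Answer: 2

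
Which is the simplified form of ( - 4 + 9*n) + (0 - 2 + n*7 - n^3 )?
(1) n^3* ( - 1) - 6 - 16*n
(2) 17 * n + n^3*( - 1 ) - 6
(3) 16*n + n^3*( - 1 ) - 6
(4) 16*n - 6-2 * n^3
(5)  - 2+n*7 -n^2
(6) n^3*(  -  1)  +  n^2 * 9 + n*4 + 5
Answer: 3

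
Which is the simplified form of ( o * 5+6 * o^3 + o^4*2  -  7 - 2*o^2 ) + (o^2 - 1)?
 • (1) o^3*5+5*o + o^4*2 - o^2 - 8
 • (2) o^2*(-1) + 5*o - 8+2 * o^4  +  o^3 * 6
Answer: 2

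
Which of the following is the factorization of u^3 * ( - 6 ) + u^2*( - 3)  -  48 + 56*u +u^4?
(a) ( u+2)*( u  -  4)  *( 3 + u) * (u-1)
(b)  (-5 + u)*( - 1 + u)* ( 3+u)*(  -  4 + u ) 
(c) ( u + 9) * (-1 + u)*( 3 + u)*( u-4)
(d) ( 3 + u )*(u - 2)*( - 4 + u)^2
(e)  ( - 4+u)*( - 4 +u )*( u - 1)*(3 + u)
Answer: e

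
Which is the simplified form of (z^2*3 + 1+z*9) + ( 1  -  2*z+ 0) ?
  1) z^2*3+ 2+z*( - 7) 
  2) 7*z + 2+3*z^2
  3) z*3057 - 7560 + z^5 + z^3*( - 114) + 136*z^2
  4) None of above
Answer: 2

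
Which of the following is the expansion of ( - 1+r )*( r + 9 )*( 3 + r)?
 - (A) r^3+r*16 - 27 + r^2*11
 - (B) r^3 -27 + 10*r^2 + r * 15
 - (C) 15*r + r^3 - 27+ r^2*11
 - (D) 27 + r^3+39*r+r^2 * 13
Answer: C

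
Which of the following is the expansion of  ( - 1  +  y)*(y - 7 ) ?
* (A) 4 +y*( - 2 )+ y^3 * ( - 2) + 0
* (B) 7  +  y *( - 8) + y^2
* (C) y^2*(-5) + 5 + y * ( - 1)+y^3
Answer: B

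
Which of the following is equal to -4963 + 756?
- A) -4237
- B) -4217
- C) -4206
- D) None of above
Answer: D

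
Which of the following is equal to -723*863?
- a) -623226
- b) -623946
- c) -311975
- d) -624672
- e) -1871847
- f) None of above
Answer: f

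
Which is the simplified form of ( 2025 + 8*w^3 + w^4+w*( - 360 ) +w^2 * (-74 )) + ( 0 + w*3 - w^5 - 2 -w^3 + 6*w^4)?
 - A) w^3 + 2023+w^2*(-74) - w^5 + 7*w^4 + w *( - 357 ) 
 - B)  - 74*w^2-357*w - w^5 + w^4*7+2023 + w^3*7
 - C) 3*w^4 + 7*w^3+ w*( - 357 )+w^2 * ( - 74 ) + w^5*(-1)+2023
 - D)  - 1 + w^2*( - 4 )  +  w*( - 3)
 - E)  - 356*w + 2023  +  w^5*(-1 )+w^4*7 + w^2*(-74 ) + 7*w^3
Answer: B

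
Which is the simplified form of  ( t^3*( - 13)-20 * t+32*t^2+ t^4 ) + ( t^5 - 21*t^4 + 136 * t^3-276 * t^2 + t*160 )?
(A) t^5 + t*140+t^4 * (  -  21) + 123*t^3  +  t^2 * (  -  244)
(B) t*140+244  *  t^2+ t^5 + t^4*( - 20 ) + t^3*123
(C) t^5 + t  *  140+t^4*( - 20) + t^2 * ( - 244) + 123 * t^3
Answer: C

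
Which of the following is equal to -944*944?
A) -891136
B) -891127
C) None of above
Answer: A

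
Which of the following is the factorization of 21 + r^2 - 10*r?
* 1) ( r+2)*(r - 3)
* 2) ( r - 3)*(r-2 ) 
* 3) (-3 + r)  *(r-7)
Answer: 3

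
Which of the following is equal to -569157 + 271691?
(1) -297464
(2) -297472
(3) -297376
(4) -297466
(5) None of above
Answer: 4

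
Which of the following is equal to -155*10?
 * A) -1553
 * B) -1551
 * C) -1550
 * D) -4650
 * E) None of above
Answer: C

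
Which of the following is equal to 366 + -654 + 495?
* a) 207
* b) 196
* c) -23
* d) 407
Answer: a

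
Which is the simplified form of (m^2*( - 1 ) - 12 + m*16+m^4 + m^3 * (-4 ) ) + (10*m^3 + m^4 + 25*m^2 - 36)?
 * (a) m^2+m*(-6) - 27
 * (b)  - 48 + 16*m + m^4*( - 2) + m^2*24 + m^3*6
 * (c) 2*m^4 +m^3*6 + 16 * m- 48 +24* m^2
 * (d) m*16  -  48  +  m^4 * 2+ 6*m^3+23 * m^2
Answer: c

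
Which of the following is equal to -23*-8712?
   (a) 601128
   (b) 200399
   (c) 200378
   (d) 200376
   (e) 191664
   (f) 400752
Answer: d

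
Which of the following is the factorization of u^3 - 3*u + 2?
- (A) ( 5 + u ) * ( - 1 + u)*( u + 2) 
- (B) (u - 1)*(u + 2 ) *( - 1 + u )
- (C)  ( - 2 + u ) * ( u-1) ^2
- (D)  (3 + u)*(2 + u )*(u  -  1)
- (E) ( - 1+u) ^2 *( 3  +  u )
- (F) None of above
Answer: B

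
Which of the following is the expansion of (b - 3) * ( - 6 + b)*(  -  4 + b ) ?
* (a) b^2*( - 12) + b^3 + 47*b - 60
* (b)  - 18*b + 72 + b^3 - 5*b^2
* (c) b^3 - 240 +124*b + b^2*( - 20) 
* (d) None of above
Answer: d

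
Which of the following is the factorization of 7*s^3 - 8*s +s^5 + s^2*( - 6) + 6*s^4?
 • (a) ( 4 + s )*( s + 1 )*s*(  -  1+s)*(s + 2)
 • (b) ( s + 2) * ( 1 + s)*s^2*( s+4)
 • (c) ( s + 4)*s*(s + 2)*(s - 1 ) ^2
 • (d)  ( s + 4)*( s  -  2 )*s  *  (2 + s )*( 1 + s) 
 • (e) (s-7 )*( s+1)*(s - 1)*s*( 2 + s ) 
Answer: a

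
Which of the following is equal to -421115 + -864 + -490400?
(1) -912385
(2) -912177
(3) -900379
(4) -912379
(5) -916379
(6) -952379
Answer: 4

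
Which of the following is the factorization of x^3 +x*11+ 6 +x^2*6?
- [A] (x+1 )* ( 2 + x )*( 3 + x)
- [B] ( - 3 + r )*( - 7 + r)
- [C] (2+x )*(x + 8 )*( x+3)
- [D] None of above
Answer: A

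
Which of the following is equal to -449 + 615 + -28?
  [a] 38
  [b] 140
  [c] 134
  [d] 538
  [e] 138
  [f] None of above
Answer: e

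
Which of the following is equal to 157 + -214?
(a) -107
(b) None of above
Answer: b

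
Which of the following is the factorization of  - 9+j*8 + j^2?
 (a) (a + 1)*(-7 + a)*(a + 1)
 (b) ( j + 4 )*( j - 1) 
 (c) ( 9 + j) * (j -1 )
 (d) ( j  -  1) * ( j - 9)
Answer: c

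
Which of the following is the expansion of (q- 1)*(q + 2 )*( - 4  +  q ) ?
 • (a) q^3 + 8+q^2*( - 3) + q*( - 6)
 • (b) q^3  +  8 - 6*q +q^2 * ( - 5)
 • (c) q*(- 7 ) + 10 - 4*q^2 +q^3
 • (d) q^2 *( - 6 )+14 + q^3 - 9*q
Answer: a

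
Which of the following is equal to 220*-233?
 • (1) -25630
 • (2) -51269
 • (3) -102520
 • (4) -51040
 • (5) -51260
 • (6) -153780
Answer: 5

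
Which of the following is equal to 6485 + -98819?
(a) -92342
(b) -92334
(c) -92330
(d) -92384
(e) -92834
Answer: b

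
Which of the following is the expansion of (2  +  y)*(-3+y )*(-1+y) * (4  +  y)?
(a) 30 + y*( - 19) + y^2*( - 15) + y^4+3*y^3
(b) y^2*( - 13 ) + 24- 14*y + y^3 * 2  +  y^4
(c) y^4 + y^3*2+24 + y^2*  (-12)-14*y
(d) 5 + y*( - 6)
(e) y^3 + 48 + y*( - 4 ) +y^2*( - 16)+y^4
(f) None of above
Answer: b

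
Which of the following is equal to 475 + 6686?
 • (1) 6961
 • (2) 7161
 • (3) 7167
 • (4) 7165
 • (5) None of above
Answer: 2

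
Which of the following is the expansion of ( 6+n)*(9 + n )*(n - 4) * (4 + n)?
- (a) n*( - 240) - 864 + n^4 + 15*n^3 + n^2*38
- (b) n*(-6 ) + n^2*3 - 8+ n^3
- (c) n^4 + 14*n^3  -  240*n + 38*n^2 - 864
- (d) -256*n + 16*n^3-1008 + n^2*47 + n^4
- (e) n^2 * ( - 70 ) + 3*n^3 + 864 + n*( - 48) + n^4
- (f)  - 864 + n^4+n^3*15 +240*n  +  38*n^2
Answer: a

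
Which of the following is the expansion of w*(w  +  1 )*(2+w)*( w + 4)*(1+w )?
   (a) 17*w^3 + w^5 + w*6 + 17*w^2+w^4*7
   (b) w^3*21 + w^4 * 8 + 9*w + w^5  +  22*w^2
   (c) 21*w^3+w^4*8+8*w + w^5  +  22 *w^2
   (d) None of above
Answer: c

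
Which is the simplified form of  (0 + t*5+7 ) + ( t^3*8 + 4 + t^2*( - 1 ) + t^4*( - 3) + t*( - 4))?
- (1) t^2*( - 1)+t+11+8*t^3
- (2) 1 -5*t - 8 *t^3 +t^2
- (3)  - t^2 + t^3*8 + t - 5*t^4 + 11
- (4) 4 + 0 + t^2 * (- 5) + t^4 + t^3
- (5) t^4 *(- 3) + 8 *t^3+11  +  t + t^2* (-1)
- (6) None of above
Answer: 5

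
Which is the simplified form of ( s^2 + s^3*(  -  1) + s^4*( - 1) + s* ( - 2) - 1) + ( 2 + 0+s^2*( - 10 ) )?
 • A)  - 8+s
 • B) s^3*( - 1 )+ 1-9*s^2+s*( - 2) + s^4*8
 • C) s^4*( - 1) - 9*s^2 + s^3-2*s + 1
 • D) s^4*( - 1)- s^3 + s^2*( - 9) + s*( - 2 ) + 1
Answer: D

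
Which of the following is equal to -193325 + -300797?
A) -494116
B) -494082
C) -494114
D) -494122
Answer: D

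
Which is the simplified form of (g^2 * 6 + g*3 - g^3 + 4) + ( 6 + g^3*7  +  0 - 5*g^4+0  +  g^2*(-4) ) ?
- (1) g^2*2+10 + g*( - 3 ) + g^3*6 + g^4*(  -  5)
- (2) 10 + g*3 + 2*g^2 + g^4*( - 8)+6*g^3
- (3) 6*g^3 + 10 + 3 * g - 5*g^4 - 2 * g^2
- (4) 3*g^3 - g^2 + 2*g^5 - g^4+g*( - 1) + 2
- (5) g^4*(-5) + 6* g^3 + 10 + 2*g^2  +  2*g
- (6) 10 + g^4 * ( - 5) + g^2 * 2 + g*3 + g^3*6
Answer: 6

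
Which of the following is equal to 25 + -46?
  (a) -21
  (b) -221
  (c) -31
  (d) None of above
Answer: a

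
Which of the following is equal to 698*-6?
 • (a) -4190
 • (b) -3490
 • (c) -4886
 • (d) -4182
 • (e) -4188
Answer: e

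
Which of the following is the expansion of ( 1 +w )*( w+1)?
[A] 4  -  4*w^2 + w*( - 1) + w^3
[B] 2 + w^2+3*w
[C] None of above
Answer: C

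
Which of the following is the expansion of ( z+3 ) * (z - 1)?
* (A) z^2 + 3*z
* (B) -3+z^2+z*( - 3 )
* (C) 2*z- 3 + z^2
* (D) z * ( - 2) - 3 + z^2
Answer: C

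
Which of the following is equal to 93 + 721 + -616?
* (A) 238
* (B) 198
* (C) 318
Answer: B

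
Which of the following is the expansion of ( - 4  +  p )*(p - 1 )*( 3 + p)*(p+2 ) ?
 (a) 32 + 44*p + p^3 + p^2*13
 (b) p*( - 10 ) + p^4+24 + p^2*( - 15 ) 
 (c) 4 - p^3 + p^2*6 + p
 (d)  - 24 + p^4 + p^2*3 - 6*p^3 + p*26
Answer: b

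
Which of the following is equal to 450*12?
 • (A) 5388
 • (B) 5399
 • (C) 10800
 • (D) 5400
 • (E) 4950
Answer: D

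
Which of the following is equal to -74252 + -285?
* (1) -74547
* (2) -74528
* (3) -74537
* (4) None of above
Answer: 3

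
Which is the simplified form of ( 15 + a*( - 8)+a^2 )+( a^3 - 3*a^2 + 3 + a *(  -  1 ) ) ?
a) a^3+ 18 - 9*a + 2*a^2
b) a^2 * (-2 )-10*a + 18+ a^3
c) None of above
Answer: c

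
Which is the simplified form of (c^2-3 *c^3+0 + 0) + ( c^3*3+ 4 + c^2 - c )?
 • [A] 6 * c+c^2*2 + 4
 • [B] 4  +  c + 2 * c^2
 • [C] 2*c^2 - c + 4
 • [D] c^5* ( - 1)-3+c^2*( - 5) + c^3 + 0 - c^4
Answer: C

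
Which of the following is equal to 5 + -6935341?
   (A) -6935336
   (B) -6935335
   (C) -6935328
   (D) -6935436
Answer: A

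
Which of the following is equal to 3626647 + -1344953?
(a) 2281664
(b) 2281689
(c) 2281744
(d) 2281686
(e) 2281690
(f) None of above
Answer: f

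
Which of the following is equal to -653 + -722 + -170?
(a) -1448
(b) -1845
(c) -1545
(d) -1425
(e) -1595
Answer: c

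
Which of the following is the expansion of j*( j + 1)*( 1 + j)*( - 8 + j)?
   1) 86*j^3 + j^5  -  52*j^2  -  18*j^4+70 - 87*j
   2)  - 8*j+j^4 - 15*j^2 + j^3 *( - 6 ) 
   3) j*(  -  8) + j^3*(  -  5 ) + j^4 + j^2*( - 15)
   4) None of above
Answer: 2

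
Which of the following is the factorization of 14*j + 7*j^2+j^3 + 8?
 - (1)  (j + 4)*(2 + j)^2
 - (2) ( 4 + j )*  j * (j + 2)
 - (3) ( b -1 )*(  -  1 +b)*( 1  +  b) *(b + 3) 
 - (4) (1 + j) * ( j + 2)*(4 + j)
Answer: 4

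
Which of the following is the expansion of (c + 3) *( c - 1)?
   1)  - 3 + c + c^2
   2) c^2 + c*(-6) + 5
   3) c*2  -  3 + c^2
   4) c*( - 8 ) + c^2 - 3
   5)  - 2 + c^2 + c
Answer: 3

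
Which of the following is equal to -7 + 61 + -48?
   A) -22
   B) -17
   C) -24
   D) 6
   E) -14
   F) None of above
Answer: D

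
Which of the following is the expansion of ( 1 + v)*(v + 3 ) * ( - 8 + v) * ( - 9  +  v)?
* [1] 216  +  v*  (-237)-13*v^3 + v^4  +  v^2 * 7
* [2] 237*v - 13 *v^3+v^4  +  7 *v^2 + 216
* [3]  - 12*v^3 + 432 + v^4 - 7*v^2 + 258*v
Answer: 2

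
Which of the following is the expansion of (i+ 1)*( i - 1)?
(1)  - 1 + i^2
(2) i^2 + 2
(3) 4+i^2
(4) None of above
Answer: 1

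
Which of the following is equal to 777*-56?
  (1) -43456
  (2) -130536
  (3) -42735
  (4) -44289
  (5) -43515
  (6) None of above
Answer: 6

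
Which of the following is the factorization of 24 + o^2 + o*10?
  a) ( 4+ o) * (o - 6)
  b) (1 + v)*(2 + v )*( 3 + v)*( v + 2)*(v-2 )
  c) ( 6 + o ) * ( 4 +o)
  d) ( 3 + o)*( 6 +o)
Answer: c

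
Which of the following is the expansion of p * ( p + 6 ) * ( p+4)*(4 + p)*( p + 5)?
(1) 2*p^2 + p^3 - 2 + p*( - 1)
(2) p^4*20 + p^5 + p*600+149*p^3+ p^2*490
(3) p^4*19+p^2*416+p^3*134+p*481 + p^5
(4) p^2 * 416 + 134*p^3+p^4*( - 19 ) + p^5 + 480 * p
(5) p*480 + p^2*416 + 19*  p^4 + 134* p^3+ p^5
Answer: 5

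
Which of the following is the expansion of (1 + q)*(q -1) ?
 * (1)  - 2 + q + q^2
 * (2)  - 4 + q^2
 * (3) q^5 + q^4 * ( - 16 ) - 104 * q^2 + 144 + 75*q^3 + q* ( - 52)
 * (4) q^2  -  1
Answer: 4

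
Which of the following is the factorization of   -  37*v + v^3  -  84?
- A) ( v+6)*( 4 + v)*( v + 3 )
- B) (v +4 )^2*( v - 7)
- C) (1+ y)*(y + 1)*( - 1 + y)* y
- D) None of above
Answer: D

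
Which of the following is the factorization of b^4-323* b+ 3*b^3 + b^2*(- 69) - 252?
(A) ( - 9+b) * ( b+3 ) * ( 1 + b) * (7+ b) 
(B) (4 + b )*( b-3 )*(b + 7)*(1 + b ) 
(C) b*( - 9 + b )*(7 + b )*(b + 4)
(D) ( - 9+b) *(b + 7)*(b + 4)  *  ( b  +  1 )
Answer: D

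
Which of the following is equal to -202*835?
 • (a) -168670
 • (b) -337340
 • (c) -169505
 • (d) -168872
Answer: a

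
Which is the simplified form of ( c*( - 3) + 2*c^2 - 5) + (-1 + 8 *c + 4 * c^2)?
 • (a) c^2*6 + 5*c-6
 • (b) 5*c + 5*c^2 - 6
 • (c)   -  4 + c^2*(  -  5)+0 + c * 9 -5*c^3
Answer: a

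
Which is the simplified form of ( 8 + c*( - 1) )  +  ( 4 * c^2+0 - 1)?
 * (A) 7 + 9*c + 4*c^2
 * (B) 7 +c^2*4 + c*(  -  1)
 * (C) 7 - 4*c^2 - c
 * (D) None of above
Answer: B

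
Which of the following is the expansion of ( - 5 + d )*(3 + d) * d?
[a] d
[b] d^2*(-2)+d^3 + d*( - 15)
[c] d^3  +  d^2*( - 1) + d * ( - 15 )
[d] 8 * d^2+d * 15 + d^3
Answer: b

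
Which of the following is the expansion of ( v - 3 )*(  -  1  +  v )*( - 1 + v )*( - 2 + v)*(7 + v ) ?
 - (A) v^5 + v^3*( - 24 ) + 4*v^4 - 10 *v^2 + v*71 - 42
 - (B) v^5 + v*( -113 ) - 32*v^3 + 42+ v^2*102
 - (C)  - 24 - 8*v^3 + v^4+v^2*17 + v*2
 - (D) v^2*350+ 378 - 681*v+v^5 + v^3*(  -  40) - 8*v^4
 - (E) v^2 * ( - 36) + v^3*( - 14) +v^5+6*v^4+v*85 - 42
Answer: B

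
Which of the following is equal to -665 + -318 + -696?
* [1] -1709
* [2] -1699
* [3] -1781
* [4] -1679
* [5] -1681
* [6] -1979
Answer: 4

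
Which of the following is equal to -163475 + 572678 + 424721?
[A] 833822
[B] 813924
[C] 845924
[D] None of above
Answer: D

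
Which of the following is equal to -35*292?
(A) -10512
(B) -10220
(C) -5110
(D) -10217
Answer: B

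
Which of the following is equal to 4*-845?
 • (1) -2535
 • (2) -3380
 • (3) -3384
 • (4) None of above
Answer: 2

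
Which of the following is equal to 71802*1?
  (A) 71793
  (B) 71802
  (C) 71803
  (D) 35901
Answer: B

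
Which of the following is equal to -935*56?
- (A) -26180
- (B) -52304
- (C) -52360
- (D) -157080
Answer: C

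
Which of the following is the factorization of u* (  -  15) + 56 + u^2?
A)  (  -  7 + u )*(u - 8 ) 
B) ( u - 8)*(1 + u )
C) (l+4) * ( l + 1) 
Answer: A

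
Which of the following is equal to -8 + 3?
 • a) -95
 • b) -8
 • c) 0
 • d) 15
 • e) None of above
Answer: e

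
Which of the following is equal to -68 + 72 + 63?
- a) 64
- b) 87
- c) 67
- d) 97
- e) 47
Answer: c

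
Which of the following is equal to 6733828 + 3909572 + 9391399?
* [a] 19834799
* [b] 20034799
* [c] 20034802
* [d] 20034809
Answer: b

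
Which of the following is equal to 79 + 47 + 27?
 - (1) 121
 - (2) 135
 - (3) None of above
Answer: 3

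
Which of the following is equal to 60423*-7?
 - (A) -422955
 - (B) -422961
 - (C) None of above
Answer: B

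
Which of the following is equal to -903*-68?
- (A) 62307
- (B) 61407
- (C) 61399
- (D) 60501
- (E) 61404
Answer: E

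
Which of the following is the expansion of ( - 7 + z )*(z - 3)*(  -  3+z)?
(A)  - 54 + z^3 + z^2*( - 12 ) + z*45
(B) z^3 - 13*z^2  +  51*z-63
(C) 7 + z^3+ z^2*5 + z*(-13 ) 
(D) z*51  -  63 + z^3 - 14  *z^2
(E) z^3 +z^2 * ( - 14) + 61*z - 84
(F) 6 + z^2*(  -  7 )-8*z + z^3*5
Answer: B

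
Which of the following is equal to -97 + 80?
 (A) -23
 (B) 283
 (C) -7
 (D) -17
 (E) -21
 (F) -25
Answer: D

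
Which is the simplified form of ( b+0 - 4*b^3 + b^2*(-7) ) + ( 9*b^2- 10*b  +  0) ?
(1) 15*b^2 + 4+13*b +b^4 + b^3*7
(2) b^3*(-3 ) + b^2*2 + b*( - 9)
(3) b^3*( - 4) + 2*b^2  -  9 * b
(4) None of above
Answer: 3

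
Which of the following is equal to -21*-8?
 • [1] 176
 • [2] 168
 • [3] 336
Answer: 2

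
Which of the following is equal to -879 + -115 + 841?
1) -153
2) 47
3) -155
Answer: 1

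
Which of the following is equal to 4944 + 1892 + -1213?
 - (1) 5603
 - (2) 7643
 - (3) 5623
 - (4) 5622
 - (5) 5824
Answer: 3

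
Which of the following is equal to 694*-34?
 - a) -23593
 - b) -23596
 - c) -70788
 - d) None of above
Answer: b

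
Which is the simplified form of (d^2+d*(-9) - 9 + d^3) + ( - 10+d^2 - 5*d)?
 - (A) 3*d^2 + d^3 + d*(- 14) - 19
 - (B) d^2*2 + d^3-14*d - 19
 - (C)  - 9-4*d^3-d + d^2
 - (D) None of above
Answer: B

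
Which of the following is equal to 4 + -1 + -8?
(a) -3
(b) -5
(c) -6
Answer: b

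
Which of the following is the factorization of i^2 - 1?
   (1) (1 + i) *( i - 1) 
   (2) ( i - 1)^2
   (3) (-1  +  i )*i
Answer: 1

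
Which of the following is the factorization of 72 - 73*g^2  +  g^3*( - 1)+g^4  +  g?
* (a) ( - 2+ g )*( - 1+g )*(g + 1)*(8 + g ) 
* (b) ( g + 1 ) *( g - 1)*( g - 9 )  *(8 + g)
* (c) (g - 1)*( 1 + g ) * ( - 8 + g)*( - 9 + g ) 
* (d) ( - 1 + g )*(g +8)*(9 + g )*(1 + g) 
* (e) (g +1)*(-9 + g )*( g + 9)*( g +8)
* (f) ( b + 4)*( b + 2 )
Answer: b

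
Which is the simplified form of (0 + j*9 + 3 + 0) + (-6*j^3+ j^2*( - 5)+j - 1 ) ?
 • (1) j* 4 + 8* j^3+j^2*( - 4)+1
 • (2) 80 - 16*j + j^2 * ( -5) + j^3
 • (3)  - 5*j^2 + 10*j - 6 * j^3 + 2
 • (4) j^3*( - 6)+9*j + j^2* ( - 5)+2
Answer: 3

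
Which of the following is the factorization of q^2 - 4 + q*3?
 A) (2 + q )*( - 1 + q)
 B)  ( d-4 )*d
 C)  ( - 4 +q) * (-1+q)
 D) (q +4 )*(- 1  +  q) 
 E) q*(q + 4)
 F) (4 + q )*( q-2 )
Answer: D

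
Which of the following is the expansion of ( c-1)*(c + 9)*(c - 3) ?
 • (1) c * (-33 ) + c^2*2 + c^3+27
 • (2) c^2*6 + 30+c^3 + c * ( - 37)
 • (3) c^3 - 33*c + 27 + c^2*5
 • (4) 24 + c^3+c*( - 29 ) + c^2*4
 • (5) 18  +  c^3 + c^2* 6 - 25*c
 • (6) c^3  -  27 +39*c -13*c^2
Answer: 3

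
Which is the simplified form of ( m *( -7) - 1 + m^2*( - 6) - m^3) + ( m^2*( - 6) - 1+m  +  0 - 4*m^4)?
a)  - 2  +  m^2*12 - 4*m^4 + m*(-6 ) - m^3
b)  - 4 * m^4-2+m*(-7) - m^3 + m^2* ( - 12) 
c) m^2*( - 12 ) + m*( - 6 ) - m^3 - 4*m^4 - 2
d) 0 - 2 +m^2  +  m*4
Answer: c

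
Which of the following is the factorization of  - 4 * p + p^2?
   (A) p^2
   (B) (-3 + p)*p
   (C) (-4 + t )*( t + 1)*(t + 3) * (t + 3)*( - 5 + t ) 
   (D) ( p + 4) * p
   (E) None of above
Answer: E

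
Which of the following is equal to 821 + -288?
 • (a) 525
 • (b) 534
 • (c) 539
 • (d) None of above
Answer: d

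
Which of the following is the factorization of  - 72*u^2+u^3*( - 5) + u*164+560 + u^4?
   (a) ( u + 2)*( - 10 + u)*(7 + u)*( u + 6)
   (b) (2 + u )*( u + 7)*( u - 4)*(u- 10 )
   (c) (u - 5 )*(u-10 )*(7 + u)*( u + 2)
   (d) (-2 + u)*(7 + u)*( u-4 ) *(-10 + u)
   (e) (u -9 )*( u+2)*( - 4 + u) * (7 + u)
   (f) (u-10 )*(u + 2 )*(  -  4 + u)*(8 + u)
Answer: b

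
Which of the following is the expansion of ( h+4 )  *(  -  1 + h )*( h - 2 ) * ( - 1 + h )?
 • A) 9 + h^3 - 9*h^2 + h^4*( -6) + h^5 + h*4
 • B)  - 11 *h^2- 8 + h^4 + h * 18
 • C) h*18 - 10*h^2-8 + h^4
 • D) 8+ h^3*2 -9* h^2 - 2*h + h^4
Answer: B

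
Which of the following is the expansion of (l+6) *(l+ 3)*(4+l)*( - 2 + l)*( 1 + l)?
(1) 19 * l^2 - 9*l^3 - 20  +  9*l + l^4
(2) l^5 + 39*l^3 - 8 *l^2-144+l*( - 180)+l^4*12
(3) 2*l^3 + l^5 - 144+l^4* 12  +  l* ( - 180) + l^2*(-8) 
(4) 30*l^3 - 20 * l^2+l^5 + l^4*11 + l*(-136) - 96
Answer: 2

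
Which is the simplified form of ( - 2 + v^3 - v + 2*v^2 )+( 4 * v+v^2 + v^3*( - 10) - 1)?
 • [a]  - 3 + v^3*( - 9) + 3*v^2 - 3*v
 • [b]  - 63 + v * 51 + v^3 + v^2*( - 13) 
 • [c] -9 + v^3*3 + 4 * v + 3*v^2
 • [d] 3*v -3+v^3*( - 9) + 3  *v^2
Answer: d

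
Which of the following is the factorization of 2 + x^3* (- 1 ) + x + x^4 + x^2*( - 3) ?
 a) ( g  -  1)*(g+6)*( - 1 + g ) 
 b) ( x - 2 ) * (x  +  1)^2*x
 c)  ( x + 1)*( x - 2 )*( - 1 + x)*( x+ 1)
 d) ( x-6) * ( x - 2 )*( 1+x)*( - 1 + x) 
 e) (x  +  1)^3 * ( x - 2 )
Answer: c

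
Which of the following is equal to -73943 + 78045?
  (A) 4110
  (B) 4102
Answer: B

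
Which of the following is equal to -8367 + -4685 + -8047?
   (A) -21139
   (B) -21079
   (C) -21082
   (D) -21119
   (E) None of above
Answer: E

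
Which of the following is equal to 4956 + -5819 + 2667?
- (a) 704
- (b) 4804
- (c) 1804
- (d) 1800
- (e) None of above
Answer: c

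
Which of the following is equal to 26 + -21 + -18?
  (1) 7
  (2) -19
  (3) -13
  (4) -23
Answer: 3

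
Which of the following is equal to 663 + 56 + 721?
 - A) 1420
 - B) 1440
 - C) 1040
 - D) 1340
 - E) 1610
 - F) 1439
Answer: B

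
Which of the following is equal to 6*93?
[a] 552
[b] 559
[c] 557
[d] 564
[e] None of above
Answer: e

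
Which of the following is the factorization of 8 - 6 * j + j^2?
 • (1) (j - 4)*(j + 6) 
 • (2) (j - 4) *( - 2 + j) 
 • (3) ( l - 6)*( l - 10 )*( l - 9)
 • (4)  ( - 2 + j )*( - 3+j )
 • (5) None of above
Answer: 2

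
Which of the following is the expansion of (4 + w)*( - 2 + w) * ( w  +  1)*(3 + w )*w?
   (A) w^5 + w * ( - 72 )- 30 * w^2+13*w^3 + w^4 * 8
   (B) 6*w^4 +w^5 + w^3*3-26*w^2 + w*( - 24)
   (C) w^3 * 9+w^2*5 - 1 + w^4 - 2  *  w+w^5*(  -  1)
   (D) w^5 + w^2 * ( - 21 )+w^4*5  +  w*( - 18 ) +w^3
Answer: B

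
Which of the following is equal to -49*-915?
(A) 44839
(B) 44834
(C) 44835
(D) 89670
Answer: C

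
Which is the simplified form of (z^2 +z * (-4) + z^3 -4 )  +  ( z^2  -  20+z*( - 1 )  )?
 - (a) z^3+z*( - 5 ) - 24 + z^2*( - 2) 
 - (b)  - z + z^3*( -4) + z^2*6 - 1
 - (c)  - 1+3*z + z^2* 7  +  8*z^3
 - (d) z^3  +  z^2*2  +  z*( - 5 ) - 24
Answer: d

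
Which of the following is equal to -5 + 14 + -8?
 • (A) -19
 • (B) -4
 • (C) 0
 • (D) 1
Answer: D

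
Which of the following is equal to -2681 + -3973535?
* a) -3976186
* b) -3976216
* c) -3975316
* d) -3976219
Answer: b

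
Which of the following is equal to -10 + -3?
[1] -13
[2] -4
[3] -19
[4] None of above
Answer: 1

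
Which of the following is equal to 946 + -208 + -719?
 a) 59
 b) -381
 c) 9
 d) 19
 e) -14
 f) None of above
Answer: d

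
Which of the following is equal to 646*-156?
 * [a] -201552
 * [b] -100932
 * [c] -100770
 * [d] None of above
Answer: d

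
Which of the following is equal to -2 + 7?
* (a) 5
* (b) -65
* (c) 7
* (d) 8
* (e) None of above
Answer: a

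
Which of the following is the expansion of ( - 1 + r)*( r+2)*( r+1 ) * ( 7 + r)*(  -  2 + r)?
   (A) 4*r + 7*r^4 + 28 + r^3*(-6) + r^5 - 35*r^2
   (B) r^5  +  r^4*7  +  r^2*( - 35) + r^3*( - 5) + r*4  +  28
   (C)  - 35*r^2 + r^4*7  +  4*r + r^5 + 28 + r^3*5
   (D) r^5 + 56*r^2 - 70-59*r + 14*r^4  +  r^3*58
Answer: B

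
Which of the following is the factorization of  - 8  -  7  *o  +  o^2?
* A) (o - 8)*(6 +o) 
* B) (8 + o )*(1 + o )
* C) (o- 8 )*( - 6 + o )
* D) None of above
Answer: D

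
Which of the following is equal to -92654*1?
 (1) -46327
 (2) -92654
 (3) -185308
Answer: 2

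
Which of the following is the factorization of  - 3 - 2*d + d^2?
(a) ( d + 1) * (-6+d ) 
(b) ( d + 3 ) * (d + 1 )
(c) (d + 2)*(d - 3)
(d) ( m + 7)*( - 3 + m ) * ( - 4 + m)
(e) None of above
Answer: e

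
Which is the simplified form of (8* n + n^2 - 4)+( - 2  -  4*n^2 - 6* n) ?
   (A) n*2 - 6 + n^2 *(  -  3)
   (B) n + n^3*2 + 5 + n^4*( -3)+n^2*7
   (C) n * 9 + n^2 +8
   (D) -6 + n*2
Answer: A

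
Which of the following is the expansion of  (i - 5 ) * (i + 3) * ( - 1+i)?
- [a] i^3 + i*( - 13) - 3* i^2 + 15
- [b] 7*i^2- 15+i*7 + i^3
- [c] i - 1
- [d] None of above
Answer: a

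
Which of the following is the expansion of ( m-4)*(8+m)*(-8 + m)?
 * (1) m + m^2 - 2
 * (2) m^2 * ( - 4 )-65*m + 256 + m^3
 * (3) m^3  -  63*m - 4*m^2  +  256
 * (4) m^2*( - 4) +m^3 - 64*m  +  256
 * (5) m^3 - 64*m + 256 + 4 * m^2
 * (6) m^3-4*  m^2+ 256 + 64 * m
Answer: 4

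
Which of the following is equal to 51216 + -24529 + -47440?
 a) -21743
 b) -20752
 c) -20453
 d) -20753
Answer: d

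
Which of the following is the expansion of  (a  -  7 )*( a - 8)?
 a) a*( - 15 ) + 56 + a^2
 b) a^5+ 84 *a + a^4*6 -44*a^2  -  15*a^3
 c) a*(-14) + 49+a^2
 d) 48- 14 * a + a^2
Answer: a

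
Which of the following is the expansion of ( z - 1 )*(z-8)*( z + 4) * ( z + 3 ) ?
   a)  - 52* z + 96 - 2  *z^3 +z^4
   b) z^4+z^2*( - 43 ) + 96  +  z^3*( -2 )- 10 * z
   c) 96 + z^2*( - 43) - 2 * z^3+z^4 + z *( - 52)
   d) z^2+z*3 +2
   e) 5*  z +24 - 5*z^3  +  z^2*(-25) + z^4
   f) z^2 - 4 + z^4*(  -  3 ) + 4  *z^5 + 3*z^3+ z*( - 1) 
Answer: c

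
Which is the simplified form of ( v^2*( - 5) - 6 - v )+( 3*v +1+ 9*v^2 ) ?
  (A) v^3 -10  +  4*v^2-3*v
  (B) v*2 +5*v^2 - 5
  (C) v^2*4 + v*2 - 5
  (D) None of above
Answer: C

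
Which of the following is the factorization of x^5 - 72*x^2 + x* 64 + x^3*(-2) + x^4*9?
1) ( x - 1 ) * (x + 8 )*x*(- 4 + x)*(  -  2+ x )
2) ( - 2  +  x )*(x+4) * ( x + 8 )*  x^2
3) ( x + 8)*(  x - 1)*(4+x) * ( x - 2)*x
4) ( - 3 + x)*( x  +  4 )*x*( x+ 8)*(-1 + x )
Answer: 3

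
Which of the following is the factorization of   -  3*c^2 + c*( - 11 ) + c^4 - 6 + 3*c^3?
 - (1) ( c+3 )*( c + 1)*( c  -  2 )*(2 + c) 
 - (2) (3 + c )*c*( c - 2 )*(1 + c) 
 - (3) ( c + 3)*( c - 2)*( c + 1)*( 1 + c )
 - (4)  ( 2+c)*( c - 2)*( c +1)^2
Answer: 3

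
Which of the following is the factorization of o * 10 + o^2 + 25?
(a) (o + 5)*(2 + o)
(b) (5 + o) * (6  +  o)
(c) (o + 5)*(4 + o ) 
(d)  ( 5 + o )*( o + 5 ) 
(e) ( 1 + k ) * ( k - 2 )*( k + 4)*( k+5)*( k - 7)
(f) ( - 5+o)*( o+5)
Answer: d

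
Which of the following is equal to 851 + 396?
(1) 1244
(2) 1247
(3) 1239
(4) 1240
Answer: 2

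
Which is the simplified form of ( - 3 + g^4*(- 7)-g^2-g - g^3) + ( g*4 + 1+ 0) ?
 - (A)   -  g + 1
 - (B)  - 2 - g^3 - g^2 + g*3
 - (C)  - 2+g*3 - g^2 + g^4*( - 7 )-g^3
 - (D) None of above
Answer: C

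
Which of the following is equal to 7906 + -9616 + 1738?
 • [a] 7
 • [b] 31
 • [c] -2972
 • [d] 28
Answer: d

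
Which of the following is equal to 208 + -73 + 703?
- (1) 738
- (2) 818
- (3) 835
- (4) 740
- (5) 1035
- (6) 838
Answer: 6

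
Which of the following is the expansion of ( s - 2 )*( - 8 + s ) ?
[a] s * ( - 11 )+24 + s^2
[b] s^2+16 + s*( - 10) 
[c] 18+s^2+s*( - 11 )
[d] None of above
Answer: b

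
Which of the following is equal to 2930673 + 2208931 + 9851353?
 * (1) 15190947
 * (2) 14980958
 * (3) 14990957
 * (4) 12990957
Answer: 3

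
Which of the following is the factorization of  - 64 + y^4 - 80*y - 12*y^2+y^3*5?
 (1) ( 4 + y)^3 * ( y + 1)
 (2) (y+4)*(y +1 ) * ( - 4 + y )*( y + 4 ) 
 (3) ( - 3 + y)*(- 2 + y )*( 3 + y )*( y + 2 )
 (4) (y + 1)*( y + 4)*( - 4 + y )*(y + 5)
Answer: 2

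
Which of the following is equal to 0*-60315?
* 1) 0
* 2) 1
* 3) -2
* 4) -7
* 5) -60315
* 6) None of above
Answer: 1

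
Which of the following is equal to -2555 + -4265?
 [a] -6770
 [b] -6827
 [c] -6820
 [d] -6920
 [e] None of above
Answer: c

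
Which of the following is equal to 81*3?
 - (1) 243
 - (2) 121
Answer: 1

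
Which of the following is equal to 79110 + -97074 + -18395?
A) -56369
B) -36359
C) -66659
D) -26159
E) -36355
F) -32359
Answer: B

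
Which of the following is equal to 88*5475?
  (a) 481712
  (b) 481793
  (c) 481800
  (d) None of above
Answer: c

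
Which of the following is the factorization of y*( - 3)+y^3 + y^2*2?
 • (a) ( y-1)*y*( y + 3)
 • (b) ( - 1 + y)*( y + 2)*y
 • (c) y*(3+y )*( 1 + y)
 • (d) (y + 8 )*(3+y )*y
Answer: a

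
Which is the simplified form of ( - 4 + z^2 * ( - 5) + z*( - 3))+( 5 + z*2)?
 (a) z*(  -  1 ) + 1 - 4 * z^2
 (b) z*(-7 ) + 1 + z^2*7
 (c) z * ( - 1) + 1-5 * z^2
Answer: c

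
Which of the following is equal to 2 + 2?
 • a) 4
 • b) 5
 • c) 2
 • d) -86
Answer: a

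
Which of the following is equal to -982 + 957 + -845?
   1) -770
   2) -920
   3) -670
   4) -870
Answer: 4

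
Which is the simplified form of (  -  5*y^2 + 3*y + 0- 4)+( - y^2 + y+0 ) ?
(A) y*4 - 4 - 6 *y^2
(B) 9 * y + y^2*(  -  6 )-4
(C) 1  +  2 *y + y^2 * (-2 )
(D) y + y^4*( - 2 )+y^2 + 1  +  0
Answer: A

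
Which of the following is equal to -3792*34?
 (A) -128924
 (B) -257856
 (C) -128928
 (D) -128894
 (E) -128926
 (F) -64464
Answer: C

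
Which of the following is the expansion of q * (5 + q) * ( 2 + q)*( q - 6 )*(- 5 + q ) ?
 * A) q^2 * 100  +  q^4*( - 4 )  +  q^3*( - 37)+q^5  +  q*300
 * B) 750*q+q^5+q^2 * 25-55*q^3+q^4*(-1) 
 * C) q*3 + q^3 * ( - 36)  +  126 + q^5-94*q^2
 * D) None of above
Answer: A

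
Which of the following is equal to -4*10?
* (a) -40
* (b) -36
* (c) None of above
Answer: a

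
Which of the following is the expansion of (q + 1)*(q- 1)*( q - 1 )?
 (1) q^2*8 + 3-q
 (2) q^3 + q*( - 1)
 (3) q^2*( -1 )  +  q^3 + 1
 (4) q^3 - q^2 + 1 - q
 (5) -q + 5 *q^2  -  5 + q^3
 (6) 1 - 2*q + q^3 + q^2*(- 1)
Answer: 4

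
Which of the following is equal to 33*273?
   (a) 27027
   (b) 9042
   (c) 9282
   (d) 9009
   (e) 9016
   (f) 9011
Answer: d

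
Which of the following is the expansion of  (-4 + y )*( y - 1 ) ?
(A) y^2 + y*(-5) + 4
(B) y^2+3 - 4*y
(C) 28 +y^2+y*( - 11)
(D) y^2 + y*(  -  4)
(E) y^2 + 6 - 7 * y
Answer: A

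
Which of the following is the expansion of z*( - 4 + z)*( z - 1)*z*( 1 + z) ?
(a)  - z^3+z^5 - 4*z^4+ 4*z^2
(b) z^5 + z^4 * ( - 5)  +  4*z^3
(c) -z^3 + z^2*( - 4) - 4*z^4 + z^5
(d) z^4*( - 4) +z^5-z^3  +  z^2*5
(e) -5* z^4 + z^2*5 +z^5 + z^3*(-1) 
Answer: a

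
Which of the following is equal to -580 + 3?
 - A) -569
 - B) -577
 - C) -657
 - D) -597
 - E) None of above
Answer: B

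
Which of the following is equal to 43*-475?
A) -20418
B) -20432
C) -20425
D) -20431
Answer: C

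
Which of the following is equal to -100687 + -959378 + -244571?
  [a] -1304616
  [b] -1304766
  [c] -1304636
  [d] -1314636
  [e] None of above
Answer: c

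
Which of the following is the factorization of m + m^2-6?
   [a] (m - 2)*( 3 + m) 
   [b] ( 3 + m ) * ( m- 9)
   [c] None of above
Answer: a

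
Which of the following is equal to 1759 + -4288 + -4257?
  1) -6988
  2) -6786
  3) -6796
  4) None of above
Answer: 2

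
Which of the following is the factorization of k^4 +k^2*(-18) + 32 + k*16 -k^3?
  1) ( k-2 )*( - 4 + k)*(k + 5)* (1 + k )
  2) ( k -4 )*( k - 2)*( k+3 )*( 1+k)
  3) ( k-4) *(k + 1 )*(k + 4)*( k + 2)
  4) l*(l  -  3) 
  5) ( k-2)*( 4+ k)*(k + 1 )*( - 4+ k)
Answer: 5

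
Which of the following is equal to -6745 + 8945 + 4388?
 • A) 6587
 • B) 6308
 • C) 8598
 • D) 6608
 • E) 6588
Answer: E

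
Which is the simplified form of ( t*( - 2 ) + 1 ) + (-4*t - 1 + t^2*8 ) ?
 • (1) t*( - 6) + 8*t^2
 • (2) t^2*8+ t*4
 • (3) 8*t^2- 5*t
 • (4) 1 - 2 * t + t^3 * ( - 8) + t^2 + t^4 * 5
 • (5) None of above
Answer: 1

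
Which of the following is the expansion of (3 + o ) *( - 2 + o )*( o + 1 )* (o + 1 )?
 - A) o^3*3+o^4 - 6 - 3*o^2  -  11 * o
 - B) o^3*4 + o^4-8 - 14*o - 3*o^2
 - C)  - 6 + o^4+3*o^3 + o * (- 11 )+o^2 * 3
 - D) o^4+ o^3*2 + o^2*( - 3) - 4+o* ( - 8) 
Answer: A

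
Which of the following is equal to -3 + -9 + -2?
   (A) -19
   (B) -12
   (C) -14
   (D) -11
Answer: C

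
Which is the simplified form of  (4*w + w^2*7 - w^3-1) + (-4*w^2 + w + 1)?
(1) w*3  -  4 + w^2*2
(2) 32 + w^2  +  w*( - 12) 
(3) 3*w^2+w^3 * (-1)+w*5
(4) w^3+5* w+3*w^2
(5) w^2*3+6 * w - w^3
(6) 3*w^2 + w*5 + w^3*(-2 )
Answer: 3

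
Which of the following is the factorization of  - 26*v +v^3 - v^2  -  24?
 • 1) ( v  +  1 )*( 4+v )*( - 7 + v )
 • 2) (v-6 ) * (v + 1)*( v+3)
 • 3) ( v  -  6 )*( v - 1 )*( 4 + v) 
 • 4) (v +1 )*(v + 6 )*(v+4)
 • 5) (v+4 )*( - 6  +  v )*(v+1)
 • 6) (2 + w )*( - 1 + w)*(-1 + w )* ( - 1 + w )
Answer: 5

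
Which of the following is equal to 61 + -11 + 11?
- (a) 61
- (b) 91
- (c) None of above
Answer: a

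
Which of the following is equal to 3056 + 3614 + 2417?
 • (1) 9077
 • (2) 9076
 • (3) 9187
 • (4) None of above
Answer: 4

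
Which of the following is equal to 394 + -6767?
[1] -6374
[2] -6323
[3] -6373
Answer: 3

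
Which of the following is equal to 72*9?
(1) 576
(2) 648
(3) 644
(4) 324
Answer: 2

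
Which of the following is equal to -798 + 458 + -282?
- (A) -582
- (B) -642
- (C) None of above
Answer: C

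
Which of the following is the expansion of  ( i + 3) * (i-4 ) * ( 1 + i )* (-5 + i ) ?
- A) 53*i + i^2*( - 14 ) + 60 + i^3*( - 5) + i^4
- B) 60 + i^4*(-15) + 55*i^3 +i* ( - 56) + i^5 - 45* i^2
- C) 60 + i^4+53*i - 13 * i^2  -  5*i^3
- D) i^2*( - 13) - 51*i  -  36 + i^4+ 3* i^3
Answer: C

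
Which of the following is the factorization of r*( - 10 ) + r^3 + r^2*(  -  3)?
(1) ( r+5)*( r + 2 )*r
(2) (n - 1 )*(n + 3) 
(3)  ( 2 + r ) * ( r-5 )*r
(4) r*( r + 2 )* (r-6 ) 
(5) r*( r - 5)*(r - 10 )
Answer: 3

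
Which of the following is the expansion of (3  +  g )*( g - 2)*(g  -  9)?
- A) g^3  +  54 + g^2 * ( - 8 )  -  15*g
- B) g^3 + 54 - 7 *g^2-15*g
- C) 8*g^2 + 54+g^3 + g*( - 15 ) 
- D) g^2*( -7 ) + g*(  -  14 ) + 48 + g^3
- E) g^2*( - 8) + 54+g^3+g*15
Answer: A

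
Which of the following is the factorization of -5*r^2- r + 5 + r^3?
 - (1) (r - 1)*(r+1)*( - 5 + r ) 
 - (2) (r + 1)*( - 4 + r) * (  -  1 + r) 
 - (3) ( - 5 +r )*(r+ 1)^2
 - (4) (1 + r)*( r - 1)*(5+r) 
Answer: 1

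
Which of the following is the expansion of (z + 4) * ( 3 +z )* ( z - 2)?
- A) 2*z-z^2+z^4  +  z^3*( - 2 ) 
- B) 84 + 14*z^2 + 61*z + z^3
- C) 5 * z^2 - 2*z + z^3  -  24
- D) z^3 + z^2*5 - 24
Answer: C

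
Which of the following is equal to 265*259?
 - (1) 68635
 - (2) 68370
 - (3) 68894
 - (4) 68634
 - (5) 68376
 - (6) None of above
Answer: 1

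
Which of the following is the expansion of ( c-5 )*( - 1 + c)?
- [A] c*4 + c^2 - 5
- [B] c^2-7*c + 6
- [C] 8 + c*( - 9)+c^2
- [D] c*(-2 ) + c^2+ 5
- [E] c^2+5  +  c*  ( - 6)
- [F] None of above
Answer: E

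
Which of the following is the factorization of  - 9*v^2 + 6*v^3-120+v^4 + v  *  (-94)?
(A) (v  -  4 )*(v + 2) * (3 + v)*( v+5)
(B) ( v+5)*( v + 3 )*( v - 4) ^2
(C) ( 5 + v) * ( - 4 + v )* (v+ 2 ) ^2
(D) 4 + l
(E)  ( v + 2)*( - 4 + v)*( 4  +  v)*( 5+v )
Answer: A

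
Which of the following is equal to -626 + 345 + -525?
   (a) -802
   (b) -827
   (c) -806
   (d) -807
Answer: c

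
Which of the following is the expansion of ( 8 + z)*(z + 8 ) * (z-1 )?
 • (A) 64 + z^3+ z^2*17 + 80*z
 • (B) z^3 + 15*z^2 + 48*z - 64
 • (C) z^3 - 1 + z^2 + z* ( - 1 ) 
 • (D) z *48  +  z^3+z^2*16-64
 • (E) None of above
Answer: B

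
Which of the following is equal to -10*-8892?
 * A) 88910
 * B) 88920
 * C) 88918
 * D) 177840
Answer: B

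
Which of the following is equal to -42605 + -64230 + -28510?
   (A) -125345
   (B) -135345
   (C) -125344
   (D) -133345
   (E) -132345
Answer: B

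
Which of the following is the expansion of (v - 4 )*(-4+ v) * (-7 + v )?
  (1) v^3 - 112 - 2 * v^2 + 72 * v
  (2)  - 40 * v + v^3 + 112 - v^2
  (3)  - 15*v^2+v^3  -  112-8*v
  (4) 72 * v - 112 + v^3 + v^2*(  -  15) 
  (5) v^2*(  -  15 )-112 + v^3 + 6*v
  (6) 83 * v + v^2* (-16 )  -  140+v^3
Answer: 4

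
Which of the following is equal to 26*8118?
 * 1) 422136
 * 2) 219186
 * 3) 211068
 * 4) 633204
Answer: 3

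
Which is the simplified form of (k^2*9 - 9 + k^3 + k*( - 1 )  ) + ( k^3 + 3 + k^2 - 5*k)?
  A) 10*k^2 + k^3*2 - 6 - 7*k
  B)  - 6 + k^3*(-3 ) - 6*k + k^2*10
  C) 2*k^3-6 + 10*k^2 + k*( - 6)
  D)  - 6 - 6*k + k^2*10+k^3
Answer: C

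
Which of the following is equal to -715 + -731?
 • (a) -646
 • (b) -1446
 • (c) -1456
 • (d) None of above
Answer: b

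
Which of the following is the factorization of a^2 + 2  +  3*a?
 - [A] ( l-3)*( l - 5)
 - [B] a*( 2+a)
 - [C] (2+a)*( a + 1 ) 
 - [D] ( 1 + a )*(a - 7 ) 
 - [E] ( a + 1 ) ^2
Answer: C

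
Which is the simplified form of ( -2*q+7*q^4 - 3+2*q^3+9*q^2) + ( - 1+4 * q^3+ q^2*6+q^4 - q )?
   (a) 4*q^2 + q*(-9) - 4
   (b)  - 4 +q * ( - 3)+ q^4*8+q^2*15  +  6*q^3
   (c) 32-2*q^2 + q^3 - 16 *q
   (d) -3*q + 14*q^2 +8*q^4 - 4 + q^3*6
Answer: b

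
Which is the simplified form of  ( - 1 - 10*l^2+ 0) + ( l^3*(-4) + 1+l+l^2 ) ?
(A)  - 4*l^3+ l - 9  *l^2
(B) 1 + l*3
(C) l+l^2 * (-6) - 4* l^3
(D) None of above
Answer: A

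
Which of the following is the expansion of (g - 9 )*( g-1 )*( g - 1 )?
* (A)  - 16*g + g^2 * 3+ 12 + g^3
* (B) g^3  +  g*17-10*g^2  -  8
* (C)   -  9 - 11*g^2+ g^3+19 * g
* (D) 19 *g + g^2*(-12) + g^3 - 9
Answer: C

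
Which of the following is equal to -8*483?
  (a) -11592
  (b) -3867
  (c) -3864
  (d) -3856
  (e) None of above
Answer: c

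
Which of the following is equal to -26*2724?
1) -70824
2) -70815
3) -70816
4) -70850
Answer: 1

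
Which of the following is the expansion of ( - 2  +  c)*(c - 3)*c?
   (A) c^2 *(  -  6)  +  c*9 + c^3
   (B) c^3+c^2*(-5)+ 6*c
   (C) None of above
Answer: B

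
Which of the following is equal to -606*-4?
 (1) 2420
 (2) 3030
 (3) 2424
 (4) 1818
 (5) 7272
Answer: 3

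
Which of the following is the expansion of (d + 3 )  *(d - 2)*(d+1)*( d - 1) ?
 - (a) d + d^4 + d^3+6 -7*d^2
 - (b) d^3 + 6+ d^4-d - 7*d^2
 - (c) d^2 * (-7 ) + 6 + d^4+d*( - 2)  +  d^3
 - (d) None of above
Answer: b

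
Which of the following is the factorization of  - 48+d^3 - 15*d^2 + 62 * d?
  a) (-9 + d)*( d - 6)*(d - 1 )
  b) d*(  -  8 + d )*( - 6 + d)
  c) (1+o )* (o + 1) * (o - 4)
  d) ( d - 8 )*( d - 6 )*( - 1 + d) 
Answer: d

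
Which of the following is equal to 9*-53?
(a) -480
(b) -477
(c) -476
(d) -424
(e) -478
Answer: b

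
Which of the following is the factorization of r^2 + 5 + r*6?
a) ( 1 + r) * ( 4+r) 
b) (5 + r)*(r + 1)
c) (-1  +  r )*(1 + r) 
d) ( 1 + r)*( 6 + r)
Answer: b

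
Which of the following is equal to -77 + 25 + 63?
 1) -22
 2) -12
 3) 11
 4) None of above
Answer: 3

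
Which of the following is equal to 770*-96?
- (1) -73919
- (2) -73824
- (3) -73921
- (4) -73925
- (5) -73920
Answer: 5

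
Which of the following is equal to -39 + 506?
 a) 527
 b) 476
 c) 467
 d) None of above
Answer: c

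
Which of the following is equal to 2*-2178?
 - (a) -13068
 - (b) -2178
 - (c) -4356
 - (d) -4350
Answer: c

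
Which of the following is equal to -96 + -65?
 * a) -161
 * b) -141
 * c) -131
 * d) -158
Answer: a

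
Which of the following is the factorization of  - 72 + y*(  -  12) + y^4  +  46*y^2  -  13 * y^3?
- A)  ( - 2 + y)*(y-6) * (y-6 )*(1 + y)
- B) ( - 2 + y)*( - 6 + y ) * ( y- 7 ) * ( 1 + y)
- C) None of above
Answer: A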